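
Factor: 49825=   5^2*1993^1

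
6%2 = 0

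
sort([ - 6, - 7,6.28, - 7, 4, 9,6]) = [ - 7, - 7 ,  -  6 , 4,6 , 6.28,9]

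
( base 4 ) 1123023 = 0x16CB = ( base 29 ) 6r6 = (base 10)5835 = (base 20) ebf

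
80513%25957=2642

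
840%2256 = 840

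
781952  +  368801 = 1150753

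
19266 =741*26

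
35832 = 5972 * 6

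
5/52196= 5/52196 =0.00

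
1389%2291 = 1389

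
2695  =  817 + 1878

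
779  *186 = 144894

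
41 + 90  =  131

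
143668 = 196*733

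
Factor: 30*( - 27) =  - 2^1*3^4*5^1  =  - 810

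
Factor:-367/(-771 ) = 3^( - 1) * 257^( - 1 )*367^1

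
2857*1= 2857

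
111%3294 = 111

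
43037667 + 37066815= 80104482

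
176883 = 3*58961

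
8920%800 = 120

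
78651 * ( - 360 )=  - 28314360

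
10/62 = 5/31 = 0.16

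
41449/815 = 50 +699/815 = 50.86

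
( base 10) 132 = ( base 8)204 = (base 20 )6C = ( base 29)4G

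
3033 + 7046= 10079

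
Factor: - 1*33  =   - 3^1*11^1 = - 33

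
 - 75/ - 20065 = 15/4013 = 0.00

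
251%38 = 23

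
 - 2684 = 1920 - 4604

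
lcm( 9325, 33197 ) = 829925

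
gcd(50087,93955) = 1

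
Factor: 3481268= 2^2*7^1*101^1 *1231^1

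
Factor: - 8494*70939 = -2^1*11^1*31^1*137^1*6449^1 = - 602555866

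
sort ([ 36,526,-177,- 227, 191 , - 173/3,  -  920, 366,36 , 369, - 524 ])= [-920, - 524, - 227, - 177, -173/3,36, 36, 191,366 , 369,526] 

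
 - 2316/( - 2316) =1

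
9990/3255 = 666/217 = 3.07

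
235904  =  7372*32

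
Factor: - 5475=-3^1*5^2 * 73^1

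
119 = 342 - 223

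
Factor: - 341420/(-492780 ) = 397/573 = 3^(  -  1)*191^( - 1)*  397^1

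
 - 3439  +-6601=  - 10040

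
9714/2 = 4857 = 4857.00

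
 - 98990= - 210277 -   -  111287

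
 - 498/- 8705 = 498/8705= 0.06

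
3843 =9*427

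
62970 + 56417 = 119387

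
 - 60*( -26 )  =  1560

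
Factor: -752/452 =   -  2^2 * 47^1*113^( - 1) = - 188/113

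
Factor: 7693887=3^1*293^1*8753^1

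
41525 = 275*151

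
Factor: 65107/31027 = 917/437 = 7^1*19^( - 1 )*23^( - 1 )*131^1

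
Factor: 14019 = 3^1*4673^1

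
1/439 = 1/439 = 0.00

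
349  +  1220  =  1569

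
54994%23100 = 8794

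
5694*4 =22776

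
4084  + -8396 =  - 4312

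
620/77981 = 620/77981 = 0.01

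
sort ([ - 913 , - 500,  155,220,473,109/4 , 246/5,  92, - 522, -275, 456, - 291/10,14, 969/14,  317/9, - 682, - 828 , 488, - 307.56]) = [ - 913, - 828 , - 682, - 522, -500, - 307.56,-275, - 291/10,14, 109/4, 317/9,246/5, 969/14,92, 155, 220,  456,  473, 488]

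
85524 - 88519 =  - 2995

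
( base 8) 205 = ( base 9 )157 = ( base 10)133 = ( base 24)5D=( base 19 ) 70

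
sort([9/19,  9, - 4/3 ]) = [ - 4/3, 9/19,9]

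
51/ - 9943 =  - 1 + 9892/9943=- 0.01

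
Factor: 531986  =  2^1* 7^1 *13^1*37^1* 79^1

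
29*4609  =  133661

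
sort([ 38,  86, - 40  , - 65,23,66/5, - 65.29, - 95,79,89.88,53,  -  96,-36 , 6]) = [ - 96, -95, - 65.29 , - 65, -40, - 36,6, 66/5,23, 38,53  ,  79,86, 89.88] 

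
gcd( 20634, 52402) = 38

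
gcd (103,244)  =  1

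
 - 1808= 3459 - 5267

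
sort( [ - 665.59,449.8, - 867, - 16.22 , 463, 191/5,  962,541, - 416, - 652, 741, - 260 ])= [ - 867, - 665.59,- 652,  -  416, - 260,  -  16.22,191/5,449.8, 463,541,741,962 ] 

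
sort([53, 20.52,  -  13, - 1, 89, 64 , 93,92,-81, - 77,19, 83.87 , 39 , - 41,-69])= [-81,- 77,-69, - 41,- 13,-1, 19 , 20.52, 39, 53, 64,83.87, 89,92,  93 ]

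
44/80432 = 1/1828=0.00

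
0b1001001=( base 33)27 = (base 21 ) 3A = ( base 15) 4D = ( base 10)73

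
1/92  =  1/92= 0.01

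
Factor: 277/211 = 211^( - 1)*277^1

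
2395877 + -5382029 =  - 2986152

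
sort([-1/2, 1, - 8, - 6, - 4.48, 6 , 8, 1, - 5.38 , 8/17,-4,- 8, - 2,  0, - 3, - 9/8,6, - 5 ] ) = [ - 8 , - 8, - 6, - 5.38,- 5, - 4.48 , - 4, - 3, - 2, - 9/8, - 1/2,0, 8/17,1, 1, 6,6, 8 ] 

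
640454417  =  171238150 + 469216267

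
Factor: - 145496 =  - 2^3*13^1*1399^1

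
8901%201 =57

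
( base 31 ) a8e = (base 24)h38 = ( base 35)822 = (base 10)9872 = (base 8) 23220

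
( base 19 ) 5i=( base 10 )113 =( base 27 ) 45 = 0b1110001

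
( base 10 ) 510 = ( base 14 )286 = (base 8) 776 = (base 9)626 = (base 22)114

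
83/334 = 83/334 = 0.25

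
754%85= 74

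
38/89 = 38/89 = 0.43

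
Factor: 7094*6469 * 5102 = 2^2*2551^1*3547^1*6469^1=234136320772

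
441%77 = 56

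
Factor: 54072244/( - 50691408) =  - 2^(-2)* 3^( - 1 ) *37^1  *283^1*1291^1*1056071^(  -  1) = -13518061/12672852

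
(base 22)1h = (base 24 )1f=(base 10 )39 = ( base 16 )27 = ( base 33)16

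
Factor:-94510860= - 2^2*3^1* 5^1*79^1*127^1*157^1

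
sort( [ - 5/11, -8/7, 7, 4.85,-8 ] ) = [-8, - 8/7 ,-5/11,4.85, 7]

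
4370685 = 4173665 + 197020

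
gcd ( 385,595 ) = 35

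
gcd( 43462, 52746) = 2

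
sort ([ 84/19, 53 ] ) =[84/19,53] 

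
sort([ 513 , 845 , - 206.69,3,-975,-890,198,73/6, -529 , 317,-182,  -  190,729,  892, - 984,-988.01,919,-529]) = [- 988.01  ,-984, - 975,-890,-529, -529, - 206.69 , - 190,-182, 3,73/6, 198,  317,513,  729,845, 892,919 ] 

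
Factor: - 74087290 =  - 2^1 * 5^1*223^1 *33223^1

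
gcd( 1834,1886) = 2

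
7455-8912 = -1457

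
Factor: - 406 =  - 2^1 * 7^1*29^1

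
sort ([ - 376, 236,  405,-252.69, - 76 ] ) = [ - 376, - 252.69 , - 76,236 , 405] 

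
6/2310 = 1/385= 0.00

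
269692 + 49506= 319198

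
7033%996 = 61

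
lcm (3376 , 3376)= 3376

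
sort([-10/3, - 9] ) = [-9, - 10/3] 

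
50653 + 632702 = 683355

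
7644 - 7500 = 144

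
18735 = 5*3747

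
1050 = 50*21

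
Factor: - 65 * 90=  - 2^1*3^2 * 5^2*13^1 =- 5850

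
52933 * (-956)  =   - 50603948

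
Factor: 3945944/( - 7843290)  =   - 2^2*3^ ( - 1 )*  5^( - 1 )*7^ ( - 1)*13^( - 3 ) * 17^ ( - 1)*493243^1 = -1972972/3921645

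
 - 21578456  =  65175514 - 86753970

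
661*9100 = 6015100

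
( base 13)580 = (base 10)949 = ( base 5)12244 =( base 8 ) 1665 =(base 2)1110110101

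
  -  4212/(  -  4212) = 1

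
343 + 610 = 953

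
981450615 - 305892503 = 675558112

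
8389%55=29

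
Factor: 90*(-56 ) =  - 5040 = - 2^4 * 3^2*5^1*7^1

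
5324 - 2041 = 3283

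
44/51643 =44/51643=0.00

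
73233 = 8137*9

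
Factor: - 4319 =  - 7^1 *617^1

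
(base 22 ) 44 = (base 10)92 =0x5C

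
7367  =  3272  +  4095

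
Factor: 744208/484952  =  2^1*13^(- 1)*193^1*241^1*4663^(-1 )  =  93026/60619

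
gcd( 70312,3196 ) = 3196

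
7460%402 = 224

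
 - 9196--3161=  - 6035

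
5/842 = 5/842 = 0.01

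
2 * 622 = 1244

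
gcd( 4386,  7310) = 1462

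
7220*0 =0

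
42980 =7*6140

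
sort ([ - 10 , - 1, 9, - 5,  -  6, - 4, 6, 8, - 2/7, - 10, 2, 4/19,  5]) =[ - 10, - 10, - 6,-5, - 4, - 1,  -  2/7 , 4/19, 2,5 , 6,8, 9] 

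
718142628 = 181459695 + 536682933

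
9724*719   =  6991556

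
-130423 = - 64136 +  - 66287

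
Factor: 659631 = 3^1*7^1*101^1*311^1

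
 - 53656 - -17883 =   -  35773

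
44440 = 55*808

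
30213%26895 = 3318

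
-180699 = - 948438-  -  767739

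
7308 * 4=29232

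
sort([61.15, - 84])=[ - 84  ,  61.15 ]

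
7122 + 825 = 7947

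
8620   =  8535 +85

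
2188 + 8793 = 10981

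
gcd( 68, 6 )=2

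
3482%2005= 1477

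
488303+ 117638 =605941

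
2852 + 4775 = 7627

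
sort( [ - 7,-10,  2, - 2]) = [ - 10, - 7, - 2,  2]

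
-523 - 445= - 968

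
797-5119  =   - 4322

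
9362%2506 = 1844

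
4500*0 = 0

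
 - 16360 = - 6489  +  -9871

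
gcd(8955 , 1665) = 45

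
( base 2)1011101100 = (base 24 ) 174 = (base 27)10j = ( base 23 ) 19c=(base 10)748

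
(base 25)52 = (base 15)87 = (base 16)7F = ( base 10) 127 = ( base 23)5C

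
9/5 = 1 +4/5 = 1.80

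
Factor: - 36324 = - 2^2*3^2*1009^1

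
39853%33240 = 6613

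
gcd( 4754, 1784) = 2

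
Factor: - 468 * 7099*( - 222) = 737557704 = 2^3*3^3*13^1*31^1*37^1*229^1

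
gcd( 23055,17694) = 3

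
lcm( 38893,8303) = 738967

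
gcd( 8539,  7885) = 1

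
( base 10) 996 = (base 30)136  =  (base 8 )1744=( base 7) 2622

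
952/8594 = 476/4297 = 0.11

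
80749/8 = 10093 +5/8 =10093.62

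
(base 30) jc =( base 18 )1E6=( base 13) 35A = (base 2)1001000110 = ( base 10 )582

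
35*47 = 1645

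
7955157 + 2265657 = 10220814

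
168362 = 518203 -349841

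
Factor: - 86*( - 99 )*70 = 595980 = 2^2*3^2*5^1*7^1*11^1*43^1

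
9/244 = 9/244 =0.04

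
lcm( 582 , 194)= 582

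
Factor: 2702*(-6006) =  - 16228212  =  - 2^2*3^1*7^2*11^1*13^1*193^1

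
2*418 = 836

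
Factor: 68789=7^1*31^1 * 317^1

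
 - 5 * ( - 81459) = 407295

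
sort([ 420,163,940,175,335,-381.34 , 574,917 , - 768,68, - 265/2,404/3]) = [- 768, - 381.34,-265/2,68,404/3, 163,175,335, 420,574,917,940]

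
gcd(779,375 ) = 1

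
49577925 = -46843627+96421552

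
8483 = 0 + 8483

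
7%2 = 1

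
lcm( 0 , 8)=0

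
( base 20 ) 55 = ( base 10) 105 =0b1101001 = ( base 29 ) 3I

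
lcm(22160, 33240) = 66480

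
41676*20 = 833520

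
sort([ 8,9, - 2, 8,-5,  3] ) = [ - 5, - 2, 3, 8, 8, 9] 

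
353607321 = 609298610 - 255691289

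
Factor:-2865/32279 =-15/169 = - 3^1*5^1*13^( - 2 ) 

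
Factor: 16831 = 16831^1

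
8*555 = 4440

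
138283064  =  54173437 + 84109627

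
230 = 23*10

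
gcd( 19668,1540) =44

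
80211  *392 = 31442712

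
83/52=1+ 31/52  =  1.60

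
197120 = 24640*8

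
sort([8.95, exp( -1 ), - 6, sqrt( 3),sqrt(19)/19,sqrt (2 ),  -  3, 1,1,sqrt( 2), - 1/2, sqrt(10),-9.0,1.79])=[ - 9.0, - 6,-3, - 1/2,  sqrt( 19)/19,exp(-1 ), 1, 1,sqrt( 2 ), sqrt(2),sqrt(3), 1.79 , sqrt(10), 8.95]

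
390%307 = 83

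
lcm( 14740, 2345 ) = 103180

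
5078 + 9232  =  14310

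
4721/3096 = 4721/3096= 1.52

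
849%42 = 9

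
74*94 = 6956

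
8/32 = 1/4 = 0.25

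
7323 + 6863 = 14186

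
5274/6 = 879 = 879.00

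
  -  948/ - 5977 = 948/5977=0.16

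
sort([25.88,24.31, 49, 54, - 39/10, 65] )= [ - 39/10 , 24.31, 25.88,49, 54,65]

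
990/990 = 1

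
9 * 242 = 2178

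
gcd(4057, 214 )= 1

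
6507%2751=1005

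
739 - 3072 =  - 2333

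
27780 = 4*6945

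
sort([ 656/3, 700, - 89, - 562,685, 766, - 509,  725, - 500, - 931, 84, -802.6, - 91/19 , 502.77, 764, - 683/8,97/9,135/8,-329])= [ - 931, - 802.6, - 562,-509, - 500,-329, -89,-683/8, - 91/19,97/9, 135/8, 84, 656/3,502.77,685, 700, 725,  764,766] 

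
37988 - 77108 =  - 39120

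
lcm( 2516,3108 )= 52836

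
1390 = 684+706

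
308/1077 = 308/1077 = 0.29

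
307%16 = 3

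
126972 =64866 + 62106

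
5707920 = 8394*680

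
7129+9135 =16264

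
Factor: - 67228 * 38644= -2597958832 = - 2^4*7^5* 9661^1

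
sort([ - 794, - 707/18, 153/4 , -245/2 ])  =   [ - 794,-245/2,-707/18, 153/4]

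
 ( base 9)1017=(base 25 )14k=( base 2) 1011101001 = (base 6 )3241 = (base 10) 745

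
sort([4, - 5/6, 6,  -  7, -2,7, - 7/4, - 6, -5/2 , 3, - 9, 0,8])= [ - 9, - 7,-6, - 5/2 ,-2, - 7/4 , - 5/6, 0, 3  ,  4,6, 7, 8 ] 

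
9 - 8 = 1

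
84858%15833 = 5693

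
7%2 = 1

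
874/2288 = 437/1144 = 0.38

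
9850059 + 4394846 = 14244905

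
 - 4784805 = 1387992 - 6172797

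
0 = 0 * 157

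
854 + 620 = 1474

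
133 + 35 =168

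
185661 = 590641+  - 404980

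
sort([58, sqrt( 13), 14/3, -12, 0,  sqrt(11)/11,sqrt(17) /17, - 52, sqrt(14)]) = [ - 52, - 12 , 0  ,  sqrt(17) /17, sqrt(11 )/11,sqrt( 13), sqrt( 14), 14/3, 58]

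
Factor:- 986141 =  - 13^1*31^1*2447^1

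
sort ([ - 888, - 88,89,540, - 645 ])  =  [- 888, - 645,  -  88,89,540 ]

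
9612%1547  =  330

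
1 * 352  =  352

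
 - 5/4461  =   -5/4461 =- 0.00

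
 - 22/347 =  - 1 + 325/347 = - 0.06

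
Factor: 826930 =2^1*5^1*13^1*6361^1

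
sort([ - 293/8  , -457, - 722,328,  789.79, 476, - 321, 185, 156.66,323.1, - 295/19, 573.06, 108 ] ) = [ - 722, - 457, - 321,-293/8 , - 295/19 , 108 , 156.66, 185, 323.1,328, 476,573.06, 789.79 ] 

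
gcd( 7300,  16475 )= 25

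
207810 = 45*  4618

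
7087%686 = 227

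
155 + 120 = 275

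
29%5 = 4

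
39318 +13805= 53123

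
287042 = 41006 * 7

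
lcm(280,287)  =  11480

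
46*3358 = 154468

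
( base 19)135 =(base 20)113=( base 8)647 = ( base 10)423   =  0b110100111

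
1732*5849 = 10130468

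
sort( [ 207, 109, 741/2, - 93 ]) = [ - 93,109, 207, 741/2] 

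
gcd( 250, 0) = 250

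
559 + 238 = 797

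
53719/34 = 53719/34 = 1579.97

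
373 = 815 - 442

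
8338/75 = 111  +  13/75 = 111.17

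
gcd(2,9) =1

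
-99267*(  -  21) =2084607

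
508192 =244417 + 263775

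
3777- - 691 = 4468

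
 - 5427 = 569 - 5996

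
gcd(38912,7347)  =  1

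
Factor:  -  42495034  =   - 2^1*29^1*732673^1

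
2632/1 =2632 = 2632.00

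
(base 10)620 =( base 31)K0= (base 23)13m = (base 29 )LB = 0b1001101100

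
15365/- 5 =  - 3073+0/1 = - 3073.00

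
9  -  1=8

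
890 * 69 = 61410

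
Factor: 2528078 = 2^1*7^1*359^1*503^1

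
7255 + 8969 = 16224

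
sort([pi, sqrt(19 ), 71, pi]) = [pi,  pi, sqrt( 19),71]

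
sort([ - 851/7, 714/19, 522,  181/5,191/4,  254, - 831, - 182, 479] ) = [ - 831, - 182, - 851/7, 181/5, 714/19, 191/4,254 , 479,  522] 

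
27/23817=9/7939  =  0.00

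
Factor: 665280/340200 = 88/45 = 2^3 * 3^( - 2 )*5^ ( - 1) * 11^1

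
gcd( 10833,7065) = 471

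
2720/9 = 302+2/9 = 302.22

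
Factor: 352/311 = 2^5*11^1*311^( - 1)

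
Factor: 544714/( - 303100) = -2^( - 1 )*5^( - 2 )*7^( -1)*17^1*37^1 = - 629/350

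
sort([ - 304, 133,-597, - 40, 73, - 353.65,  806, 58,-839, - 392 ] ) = [ - 839, - 597,-392,-353.65 , - 304, - 40, 58,73,133 , 806 ]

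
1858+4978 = 6836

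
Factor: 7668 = 2^2*3^3*71^1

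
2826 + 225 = 3051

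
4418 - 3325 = 1093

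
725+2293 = 3018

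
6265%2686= 893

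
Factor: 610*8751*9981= 2^1*3^3*5^1*61^1*1109^1 * 2917^1 = 53279675910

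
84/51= 28/17 = 1.65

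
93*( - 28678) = - 2667054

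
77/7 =11 = 11.00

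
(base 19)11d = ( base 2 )110001001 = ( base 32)c9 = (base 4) 12021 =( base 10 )393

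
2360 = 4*590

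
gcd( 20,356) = 4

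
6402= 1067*6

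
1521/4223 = 1521/4223 = 0.36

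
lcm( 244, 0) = 0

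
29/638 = 1/22 = 0.05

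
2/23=2/23= 0.09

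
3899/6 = 3899/6=649.83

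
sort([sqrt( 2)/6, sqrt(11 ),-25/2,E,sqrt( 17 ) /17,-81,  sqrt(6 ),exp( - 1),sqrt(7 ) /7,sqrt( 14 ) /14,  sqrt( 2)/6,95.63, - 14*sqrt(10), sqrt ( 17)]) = [ - 81, - 14*sqrt( 10), - 25/2 , sqrt(2 )/6,sqrt (2 ) /6,sqrt( 17 ) /17,sqrt( 14 ) /14,  exp(-1 ), sqrt( 7)/7,sqrt( 6),E,sqrt(11 ) , sqrt( 17),95.63]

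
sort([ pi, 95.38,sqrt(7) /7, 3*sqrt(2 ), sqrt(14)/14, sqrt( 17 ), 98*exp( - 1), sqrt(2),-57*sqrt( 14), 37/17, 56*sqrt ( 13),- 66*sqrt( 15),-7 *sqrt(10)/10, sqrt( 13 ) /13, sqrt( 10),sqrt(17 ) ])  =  [ - 66*sqrt( 15),-57*sqrt( 14 ), - 7* sqrt(10)/10, sqrt ( 14)/14,  sqrt(13 ) /13, sqrt(7)/7,sqrt( 2),37/17 , pi, sqrt(10 ), sqrt(17 ),sqrt( 17 ), 3 * sqrt(2),98*exp( - 1 ) , 95.38, 56*sqrt( 13 ) ]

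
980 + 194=1174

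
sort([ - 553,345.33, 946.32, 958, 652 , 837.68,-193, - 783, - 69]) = [-783, - 553, - 193 , - 69, 345.33, 652, 837.68,  946.32,958]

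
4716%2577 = 2139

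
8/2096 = 1/262 = 0.00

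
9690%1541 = 444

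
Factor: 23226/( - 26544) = -7/8 = - 2^(- 3 )*7^1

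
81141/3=27047 = 27047.00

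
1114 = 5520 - 4406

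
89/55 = 1 + 34/55=1.62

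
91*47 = 4277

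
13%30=13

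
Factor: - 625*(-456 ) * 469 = 133665000 = 2^3*3^1 *5^4*7^1 * 19^1*67^1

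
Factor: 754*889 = 670306 = 2^1*7^1*13^1*29^1*127^1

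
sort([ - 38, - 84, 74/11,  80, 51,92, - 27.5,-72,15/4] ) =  [ - 84, - 72, - 38,-27.5,15/4,74/11,51 , 80,92 ] 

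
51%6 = 3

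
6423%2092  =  147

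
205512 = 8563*24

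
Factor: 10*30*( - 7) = -2^2*3^1 *5^2*7^1 = - 2100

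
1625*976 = 1586000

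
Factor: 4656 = 2^4*3^1*97^1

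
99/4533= 33/1511 = 0.02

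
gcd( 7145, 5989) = 1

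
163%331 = 163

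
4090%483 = 226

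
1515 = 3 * 505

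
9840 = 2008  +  7832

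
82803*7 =579621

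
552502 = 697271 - 144769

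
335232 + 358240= 693472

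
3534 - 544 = 2990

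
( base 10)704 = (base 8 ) 1300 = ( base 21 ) 1cb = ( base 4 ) 23000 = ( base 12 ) 4a8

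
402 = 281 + 121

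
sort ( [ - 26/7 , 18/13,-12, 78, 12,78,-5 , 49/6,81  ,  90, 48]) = [ - 12, - 5,-26/7,  18/13, 49/6, 12, 48, 78,78,81 , 90]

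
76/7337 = 76/7337 = 0.01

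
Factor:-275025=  - 3^1 * 5^2*19^1*193^1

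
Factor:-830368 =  - 2^5*7^1*11^1 * 337^1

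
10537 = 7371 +3166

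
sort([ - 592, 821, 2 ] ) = [-592,2, 821 ] 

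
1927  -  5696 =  - 3769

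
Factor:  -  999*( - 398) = 2^1*3^3*37^1*199^1 = 397602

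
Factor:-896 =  - 2^7*7^1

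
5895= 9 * 655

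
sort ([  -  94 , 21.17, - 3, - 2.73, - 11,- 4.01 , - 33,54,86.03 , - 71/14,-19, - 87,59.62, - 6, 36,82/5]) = [-94,  -  87,-33,-19, - 11, - 6,-71/14, - 4.01, - 3, - 2.73,82/5,21.17,36,54,59.62,86.03] 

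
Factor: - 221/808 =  - 2^( - 3 )*13^1*17^1*101^( - 1 ) 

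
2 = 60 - 58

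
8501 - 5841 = 2660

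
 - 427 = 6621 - 7048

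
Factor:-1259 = -1259^1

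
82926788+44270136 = 127196924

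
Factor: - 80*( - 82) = 2^5*5^1*41^1 = 6560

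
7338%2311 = 405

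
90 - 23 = 67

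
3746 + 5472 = 9218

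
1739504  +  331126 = 2070630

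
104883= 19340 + 85543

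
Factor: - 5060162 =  - 2^1*397^1 * 6373^1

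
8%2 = 0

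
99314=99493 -179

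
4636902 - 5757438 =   -  1120536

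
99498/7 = 14214 = 14214.00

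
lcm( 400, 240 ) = 1200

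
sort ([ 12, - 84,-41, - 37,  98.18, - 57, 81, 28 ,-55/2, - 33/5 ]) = [ - 84, - 57, - 41, - 37,  -  55/2, - 33/5,12,28, 81, 98.18 ]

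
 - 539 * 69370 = -37390430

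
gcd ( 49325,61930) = 5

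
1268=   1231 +37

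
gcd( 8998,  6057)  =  1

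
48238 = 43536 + 4702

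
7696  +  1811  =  9507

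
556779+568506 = 1125285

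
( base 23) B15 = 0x16D7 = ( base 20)ec7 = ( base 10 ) 5847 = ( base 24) A3F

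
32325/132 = 10775/44= 244.89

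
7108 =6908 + 200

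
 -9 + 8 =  - 1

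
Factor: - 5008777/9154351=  - 107^1*907^( - 1)*10093^( - 1) * 46811^1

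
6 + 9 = 15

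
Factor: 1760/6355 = 2^5*11^1*31^( - 1 )*41^( - 1 ) = 352/1271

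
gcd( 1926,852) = 6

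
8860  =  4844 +4016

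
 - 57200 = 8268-65468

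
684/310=342/155 = 2.21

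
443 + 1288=1731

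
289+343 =632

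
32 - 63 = -31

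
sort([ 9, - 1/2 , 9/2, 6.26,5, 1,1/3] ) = [ - 1/2, 1/3,1, 9/2, 5, 6.26, 9] 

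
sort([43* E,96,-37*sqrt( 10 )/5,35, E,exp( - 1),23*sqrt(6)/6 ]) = [ - 37*sqrt(10) /5, exp ( - 1),E, 23*sqrt(6 )/6 , 35, 96, 43*E]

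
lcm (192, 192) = 192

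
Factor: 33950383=317^1*107099^1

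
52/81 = 52/81 = 0.64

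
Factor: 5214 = 2^1*3^1*11^1*79^1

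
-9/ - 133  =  9/133 = 0.07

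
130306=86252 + 44054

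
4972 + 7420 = 12392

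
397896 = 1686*236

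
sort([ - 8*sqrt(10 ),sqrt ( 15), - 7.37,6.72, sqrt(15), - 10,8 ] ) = [ - 8 * sqrt(10), - 10, - 7.37,sqrt(15 ),sqrt(15 ), 6.72, 8]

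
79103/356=79103/356 = 222.20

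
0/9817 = 0 = 0.00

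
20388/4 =5097  =  5097.00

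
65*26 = 1690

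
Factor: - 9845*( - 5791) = 5^1*11^1*179^1*5791^1=   57012395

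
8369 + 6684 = 15053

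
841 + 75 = 916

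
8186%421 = 187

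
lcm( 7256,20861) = 166888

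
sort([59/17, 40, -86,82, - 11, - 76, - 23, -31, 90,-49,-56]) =[ - 86,-76,- 56,-49,-31,-23, - 11, 59/17, 40, 82,90]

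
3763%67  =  11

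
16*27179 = 434864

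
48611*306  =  14874966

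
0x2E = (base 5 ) 141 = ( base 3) 1201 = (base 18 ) 2a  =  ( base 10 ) 46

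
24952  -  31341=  -6389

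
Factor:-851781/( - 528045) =5^(- 1)*107^ ( - 1)*863^1 = 863/535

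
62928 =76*828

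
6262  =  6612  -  350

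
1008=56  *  18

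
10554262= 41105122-30550860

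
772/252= 193/63 = 3.06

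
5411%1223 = 519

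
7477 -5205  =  2272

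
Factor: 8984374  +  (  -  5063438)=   3920936 =2^3*490117^1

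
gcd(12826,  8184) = 22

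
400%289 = 111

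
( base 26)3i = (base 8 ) 140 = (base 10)96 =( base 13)75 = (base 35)2Q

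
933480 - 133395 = 800085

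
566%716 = 566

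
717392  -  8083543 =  - 7366151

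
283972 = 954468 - 670496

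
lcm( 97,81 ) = 7857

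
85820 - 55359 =30461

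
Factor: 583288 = 2^3*72911^1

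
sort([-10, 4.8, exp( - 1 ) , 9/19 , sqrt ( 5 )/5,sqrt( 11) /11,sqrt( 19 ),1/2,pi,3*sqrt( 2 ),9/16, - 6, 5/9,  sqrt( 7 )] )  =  [ - 10, - 6,sqrt (11)/11,exp( -1),  sqrt( 5 )/5,9/19, 1/2, 5/9,9/16,sqrt ( 7),pi,3*sqrt(2),sqrt ( 19),  4.8] 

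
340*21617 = 7349780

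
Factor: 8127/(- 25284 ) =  - 2^( - 2) *3^2 *7^ ( - 1 ) = -9/28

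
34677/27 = 3853/3 = 1284.33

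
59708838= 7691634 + 52017204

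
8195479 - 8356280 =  - 160801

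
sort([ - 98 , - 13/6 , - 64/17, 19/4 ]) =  [ - 98, - 64/17,-13/6 , 19/4]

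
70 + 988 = 1058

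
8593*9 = 77337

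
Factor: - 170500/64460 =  - 5^2*31^1*293^ ( - 1) = -775/293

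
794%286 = 222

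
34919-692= 34227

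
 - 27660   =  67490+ - 95150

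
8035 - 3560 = 4475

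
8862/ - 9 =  - 2954/3= - 984.67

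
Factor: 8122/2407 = 2^1*29^(-1)*31^1*83^( - 1)*131^1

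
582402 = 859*678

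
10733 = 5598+5135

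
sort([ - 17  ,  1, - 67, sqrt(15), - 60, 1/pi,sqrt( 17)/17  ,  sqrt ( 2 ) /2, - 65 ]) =[ - 67, - 65, - 60, - 17, sqrt( 17)/17, 1/pi,sqrt(2 )/2, 1,sqrt ( 15 )]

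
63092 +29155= 92247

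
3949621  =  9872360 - 5922739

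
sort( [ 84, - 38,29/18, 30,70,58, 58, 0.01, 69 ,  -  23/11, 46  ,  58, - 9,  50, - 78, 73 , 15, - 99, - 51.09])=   [ - 99, - 78, - 51.09, - 38, - 9,-23/11, 0.01,  29/18,15,30,46,50, 58,58,58, 69, 70,73,  84] 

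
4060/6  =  676 + 2/3=   676.67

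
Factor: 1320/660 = 2^1 = 2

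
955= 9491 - 8536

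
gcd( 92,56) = 4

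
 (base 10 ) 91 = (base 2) 1011011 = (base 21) 47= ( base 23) 3m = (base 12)77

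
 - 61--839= 778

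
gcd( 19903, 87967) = 1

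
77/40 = 77/40 = 1.93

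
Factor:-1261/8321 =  - 13^1 *53^(-1 )*97^1*157^( - 1 ) 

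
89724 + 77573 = 167297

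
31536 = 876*36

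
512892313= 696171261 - 183278948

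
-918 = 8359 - 9277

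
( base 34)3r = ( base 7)243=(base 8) 201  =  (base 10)129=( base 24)59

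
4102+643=4745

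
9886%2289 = 730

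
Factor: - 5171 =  - 5171^1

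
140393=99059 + 41334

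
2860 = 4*715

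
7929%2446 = 591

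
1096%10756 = 1096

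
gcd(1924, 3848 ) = 1924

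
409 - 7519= - 7110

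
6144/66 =93  +  1/11=93.09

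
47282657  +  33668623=80951280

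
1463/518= 209/74 =2.82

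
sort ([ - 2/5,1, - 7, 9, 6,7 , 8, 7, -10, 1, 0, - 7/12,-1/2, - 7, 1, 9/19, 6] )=[  -  10, - 7 , - 7,  -  7/12, - 1/2 , - 2/5, 0, 9/19,1, 1,1, 6, 6, 7,7,  8,9 ]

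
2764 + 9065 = 11829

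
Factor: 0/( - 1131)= 0^1 = 0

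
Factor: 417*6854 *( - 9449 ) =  - 2^1*3^1*11^1*23^1 * 139^1*149^1*859^1 = - 27006356982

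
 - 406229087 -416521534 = -822750621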